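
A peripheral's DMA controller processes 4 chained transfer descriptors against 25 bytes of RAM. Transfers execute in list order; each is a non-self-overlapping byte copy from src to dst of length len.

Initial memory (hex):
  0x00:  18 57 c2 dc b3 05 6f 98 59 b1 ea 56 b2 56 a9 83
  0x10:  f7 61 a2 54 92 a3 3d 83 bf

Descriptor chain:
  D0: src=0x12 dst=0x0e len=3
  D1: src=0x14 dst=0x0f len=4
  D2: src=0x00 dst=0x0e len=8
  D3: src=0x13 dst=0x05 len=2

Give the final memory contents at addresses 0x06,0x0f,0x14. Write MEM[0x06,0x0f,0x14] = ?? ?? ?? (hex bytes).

MEM[0x06,0x0f,0x14] = 6f 57 6f

[0] 0x12->0x0e len=3 : a2 54 92
[1] 0x14->0x0f len=4 : 92 a3 3d 83
[2] 0x00->0x0e len=8 : 18 57 c2 dc b3 05 6f 98
[3] 0x13->0x05 len=2 : 05 6f
query mem[0x06]=0x6f, mem[0x0f]=0x57, mem[0x14]=0x6f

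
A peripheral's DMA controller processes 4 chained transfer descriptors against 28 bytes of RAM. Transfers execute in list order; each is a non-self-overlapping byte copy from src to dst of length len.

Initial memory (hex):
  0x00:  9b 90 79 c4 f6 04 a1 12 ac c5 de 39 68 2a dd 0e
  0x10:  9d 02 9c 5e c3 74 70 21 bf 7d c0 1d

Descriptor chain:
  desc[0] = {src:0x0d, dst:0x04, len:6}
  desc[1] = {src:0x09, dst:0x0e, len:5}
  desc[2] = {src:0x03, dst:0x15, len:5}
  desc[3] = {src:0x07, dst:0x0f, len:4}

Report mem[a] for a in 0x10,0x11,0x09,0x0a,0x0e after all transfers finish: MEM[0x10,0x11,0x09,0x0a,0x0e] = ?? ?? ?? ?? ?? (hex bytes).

[0] 0x0d->0x04 len=6 : 2a dd 0e 9d 02 9c
[1] 0x09->0x0e len=5 : 9c de 39 68 2a
[2] 0x03->0x15 len=5 : c4 2a dd 0e 9d
[3] 0x07->0x0f len=4 : 9d 02 9c de
query mem[0x10]=0x02, mem[0x11]=0x9c, mem[0x09]=0x9c, mem[0x0a]=0xde, mem[0x0e]=0x9c

MEM[0x10,0x11,0x09,0x0a,0x0e] = 02 9c 9c de 9c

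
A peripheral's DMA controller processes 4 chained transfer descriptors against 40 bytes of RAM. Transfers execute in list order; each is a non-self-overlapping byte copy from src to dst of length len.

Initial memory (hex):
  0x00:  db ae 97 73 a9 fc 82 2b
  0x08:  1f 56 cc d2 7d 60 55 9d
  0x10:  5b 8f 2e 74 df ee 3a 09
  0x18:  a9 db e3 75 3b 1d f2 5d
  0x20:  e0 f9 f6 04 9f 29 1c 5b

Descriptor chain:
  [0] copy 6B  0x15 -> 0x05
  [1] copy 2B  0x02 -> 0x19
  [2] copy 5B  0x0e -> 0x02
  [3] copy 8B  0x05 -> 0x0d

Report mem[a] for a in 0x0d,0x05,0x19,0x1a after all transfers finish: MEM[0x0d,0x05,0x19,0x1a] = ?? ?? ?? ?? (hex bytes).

[0] 0x15->0x05 len=6 : ee 3a 09 a9 db e3
[1] 0x02->0x19 len=2 : 97 73
[2] 0x0e->0x02 len=5 : 55 9d 5b 8f 2e
[3] 0x05->0x0d len=8 : 8f 2e 09 a9 db e3 d2 7d
query mem[0x0d]=0x8f, mem[0x05]=0x8f, mem[0x19]=0x97, mem[0x1a]=0x73

MEM[0x0d,0x05,0x19,0x1a] = 8f 8f 97 73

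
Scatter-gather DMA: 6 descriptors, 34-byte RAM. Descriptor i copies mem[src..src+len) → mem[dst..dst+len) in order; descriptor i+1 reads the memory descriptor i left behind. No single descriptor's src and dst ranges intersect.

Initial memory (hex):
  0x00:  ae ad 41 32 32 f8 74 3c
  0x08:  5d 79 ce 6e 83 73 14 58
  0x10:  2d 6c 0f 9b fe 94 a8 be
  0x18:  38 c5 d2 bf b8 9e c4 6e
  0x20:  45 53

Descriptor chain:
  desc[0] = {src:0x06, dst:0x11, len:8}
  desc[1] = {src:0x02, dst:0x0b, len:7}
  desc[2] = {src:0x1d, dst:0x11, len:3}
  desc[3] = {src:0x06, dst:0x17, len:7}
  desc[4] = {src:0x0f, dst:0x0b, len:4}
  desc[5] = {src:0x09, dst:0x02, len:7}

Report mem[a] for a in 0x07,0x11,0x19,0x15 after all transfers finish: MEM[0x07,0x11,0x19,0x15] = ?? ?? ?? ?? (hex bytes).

MEM[0x07,0x11,0x19,0x15] = c4 9e 5d ce

#0 dst[0x11+8] := {0x74,0x3c,0x5d,0x79,0xce,0x6e,0x83,0x73}
#1 dst[0x0b+7] := {0x41,0x32,0x32,0xf8,0x74,0x3c,0x5d}
#2 dst[0x11+3] := {0x9e,0xc4,0x6e}
#3 dst[0x17+7] := {0x74,0x3c,0x5d,0x79,0xce,0x41,0x32}
#4 dst[0x0b+4] := {0x74,0x3c,0x9e,0xc4}
#5 dst[0x02+7] := {0x79,0xce,0x74,0x3c,0x9e,0xc4,0x74}
query mem[0x07]=0xc4, mem[0x11]=0x9e, mem[0x19]=0x5d, mem[0x15]=0xce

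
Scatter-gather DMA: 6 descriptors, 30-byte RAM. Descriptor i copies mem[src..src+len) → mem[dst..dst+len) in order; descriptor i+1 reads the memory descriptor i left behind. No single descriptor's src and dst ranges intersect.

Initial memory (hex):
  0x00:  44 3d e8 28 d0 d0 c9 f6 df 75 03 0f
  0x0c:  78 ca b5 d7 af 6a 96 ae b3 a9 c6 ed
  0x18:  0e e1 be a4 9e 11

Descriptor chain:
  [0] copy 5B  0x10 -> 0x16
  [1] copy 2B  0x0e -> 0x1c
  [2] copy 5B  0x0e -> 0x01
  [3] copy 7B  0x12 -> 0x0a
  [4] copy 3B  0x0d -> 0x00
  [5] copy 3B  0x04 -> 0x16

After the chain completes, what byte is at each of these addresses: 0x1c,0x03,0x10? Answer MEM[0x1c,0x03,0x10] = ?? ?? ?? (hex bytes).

MEM[0x1c,0x03,0x10] = b5 af 96

D0: mem[0x16..0x1a] <- [af 6a 96 ae b3]
D1: mem[0x1c..0x1d] <- [b5 d7]
D2: mem[0x01..0x05] <- [b5 d7 af 6a 96]
D3: mem[0x0a..0x10] <- [96 ae b3 a9 af 6a 96]
D4: mem[0x00..0x02] <- [a9 af 6a]
D5: mem[0x16..0x18] <- [6a 96 c9]
query mem[0x1c]=0xb5, mem[0x03]=0xaf, mem[0x10]=0x96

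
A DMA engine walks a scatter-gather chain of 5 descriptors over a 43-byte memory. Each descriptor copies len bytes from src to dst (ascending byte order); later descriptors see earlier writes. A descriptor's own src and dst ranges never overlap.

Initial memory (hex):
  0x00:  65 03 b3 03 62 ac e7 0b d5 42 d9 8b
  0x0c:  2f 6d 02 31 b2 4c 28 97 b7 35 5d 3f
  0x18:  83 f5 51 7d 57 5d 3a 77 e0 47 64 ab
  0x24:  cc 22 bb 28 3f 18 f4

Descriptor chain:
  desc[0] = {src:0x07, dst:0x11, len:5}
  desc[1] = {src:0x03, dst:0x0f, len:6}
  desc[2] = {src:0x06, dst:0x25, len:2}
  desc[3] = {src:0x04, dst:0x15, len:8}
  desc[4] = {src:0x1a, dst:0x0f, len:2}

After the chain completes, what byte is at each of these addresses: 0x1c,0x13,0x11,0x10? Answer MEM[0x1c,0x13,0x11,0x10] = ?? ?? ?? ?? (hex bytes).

MEM[0x1c,0x13,0x11,0x10] = 8b 0b ac d9

#0 dst[0x11+5] := {0x0b,0xd5,0x42,0xd9,0x8b}
#1 dst[0x0f+6] := {0x03,0x62,0xac,0xe7,0x0b,0xd5}
#2 dst[0x25+2] := {0xe7,0x0b}
#3 dst[0x15+8] := {0x62,0xac,0xe7,0x0b,0xd5,0x42,0xd9,0x8b}
#4 dst[0x0f+2] := {0x42,0xd9}
query mem[0x1c]=0x8b, mem[0x13]=0x0b, mem[0x11]=0xac, mem[0x10]=0xd9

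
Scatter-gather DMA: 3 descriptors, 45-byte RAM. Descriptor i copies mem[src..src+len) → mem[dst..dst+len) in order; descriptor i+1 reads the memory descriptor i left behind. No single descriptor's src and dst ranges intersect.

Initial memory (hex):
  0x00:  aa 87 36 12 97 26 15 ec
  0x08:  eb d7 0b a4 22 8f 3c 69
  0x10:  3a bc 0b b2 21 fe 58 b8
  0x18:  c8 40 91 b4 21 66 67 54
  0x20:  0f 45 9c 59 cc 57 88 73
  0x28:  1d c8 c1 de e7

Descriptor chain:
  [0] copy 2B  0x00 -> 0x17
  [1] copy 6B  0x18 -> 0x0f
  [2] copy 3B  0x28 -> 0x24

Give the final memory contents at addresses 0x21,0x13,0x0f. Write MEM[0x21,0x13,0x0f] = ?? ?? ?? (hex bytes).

  after D0: wrote 2B at 0x17 = aa87
  after D1: wrote 6B at 0x0f = 874091b42166
  after D2: wrote 3B at 0x24 = 1dc8c1
query mem[0x21]=0x45, mem[0x13]=0x21, mem[0x0f]=0x87

MEM[0x21,0x13,0x0f] = 45 21 87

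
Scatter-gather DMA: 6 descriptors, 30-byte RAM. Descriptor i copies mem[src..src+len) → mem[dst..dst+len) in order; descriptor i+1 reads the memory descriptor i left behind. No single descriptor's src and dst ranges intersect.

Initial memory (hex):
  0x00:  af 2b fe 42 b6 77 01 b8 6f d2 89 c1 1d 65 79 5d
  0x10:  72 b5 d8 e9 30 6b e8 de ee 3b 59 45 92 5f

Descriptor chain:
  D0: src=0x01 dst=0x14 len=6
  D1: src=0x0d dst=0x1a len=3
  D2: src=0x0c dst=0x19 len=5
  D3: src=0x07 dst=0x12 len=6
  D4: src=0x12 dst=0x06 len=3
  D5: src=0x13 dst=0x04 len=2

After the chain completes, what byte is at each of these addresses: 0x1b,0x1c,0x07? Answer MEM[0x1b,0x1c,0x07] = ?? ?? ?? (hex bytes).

[0] 0x01->0x14 len=6 : 2b fe 42 b6 77 01
[1] 0x0d->0x1a len=3 : 65 79 5d
[2] 0x0c->0x19 len=5 : 1d 65 79 5d 72
[3] 0x07->0x12 len=6 : b8 6f d2 89 c1 1d
[4] 0x12->0x06 len=3 : b8 6f d2
[5] 0x13->0x04 len=2 : 6f d2
query mem[0x1b]=0x79, mem[0x1c]=0x5d, mem[0x07]=0x6f

MEM[0x1b,0x1c,0x07] = 79 5d 6f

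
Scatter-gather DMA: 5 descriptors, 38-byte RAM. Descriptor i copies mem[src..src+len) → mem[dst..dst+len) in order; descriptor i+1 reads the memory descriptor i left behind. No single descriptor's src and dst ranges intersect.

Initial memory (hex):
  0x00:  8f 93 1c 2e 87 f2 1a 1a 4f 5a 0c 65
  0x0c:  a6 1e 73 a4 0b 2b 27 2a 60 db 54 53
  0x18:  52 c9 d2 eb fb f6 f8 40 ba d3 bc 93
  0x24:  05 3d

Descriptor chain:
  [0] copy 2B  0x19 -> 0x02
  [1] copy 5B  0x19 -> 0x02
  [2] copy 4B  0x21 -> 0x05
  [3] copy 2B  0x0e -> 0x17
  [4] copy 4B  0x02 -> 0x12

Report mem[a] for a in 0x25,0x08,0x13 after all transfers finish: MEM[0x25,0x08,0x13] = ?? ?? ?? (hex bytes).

MEM[0x25,0x08,0x13] = 3d 05 d2

  after D0: wrote 2B at 0x02 = c9d2
  after D1: wrote 5B at 0x02 = c9d2ebfbf6
  after D2: wrote 4B at 0x05 = d3bc9305
  after D3: wrote 2B at 0x17 = 73a4
  after D4: wrote 4B at 0x12 = c9d2ebd3
query mem[0x25]=0x3d, mem[0x08]=0x05, mem[0x13]=0xd2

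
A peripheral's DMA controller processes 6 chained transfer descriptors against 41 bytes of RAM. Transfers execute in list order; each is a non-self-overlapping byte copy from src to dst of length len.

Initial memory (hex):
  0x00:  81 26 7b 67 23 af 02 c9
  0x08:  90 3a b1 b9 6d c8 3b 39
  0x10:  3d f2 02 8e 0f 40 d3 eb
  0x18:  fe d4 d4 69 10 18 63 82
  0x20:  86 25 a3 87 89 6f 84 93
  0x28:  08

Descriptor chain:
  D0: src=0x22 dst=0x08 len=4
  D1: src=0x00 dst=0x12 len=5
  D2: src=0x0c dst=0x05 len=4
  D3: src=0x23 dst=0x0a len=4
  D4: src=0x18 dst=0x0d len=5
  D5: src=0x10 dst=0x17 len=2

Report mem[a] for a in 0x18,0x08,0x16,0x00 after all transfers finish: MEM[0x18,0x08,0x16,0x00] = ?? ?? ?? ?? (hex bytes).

MEM[0x18,0x08,0x16,0x00] = 10 39 23 81

#0 dst[0x08+4] := {0xa3,0x87,0x89,0x6f}
#1 dst[0x12+5] := {0x81,0x26,0x7b,0x67,0x23}
#2 dst[0x05+4] := {0x6d,0xc8,0x3b,0x39}
#3 dst[0x0a+4] := {0x87,0x89,0x6f,0x84}
#4 dst[0x0d+5] := {0xfe,0xd4,0xd4,0x69,0x10}
#5 dst[0x17+2] := {0x69,0x10}
query mem[0x18]=0x10, mem[0x08]=0x39, mem[0x16]=0x23, mem[0x00]=0x81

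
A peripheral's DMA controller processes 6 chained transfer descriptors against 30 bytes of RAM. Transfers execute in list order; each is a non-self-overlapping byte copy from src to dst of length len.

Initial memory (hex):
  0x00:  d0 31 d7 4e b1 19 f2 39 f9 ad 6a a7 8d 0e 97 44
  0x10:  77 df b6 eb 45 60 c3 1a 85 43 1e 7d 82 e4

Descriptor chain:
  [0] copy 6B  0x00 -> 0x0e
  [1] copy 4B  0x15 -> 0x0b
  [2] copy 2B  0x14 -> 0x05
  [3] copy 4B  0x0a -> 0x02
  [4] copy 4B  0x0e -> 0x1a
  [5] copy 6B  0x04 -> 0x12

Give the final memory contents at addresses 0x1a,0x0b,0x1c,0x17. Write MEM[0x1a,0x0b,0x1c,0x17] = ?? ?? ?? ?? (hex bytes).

MEM[0x1a,0x0b,0x1c,0x17] = 85 60 d7 ad

D0: mem[0x0e..0x13] <- [d0 31 d7 4e b1 19]
D1: mem[0x0b..0x0e] <- [60 c3 1a 85]
D2: mem[0x05..0x06] <- [45 60]
D3: mem[0x02..0x05] <- [6a 60 c3 1a]
D4: mem[0x1a..0x1d] <- [85 31 d7 4e]
D5: mem[0x12..0x17] <- [c3 1a 60 39 f9 ad]
query mem[0x1a]=0x85, mem[0x0b]=0x60, mem[0x1c]=0xd7, mem[0x17]=0xad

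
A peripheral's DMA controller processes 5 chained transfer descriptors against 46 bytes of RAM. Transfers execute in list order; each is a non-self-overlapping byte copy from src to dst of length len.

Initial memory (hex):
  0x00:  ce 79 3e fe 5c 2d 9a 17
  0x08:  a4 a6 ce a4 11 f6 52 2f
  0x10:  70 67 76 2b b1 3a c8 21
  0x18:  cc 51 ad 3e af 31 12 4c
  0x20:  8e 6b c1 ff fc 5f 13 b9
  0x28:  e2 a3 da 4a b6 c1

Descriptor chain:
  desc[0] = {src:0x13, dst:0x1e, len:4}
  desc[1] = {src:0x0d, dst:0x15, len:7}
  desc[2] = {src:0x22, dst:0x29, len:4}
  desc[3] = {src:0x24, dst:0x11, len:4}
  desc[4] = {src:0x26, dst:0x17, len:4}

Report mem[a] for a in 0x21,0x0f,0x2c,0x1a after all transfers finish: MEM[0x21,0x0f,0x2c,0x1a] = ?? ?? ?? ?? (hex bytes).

MEM[0x21,0x0f,0x2c,0x1a] = c8 2f 5f c1

#0 dst[0x1e+4] := {0x2b,0xb1,0x3a,0xc8}
#1 dst[0x15+7] := {0xf6,0x52,0x2f,0x70,0x67,0x76,0x2b}
#2 dst[0x29+4] := {0xc1,0xff,0xfc,0x5f}
#3 dst[0x11+4] := {0xfc,0x5f,0x13,0xb9}
#4 dst[0x17+4] := {0x13,0xb9,0xe2,0xc1}
query mem[0x21]=0xc8, mem[0x0f]=0x2f, mem[0x2c]=0x5f, mem[0x1a]=0xc1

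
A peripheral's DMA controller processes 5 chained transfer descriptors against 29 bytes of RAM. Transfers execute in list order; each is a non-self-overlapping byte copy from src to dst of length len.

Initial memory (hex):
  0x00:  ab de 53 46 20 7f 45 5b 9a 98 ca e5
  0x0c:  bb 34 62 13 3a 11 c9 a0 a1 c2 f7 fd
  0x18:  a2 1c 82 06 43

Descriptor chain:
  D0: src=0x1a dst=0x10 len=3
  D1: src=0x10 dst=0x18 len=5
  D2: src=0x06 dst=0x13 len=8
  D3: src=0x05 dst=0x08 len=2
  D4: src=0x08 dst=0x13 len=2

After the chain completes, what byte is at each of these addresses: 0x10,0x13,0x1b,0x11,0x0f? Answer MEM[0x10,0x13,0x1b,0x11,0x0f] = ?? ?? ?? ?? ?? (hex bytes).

MEM[0x10,0x13,0x1b,0x11,0x0f] = 82 7f a0 06 13

[0] 0x1a->0x10 len=3 : 82 06 43
[1] 0x10->0x18 len=5 : 82 06 43 a0 a1
[2] 0x06->0x13 len=8 : 45 5b 9a 98 ca e5 bb 34
[3] 0x05->0x08 len=2 : 7f 45
[4] 0x08->0x13 len=2 : 7f 45
query mem[0x10]=0x82, mem[0x13]=0x7f, mem[0x1b]=0xa0, mem[0x11]=0x06, mem[0x0f]=0x13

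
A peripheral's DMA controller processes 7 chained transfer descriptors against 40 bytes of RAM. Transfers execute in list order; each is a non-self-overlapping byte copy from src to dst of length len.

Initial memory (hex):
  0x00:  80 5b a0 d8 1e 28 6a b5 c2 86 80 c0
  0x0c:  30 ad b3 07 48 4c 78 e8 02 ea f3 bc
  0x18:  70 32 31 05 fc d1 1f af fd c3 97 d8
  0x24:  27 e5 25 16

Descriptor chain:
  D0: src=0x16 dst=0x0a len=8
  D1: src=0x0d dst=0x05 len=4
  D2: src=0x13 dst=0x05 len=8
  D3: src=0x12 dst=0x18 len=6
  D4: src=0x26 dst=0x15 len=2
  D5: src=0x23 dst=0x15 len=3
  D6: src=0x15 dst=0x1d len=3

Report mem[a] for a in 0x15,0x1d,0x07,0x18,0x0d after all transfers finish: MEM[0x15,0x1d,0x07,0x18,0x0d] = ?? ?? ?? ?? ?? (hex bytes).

D0: mem[0x0a..0x11] <- [f3 bc 70 32 31 05 fc d1]
D1: mem[0x05..0x08] <- [32 31 05 fc]
D2: mem[0x05..0x0c] <- [e8 02 ea f3 bc 70 32 31]
D3: mem[0x18..0x1d] <- [78 e8 02 ea f3 bc]
D4: mem[0x15..0x16] <- [25 16]
D5: mem[0x15..0x17] <- [d8 27 e5]
D6: mem[0x1d..0x1f] <- [d8 27 e5]
query mem[0x15]=0xd8, mem[0x1d]=0xd8, mem[0x07]=0xea, mem[0x18]=0x78, mem[0x0d]=0x32

MEM[0x15,0x1d,0x07,0x18,0x0d] = d8 d8 ea 78 32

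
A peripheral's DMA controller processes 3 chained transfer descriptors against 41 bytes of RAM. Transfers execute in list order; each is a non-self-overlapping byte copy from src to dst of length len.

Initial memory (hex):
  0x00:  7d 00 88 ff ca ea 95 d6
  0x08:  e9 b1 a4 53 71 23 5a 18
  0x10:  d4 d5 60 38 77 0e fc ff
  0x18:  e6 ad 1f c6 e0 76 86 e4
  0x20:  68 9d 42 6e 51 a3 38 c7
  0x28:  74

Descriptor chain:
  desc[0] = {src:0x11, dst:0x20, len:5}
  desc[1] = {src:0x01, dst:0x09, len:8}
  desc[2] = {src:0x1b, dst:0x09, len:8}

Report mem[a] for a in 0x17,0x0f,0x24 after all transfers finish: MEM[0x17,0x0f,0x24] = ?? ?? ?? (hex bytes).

#0 dst[0x20+5] := {0xd5,0x60,0x38,0x77,0x0e}
#1 dst[0x09+8] := {0x00,0x88,0xff,0xca,0xea,0x95,0xd6,0xe9}
#2 dst[0x09+8] := {0xc6,0xe0,0x76,0x86,0xe4,0xd5,0x60,0x38}
query mem[0x17]=0xff, mem[0x0f]=0x60, mem[0x24]=0x0e

MEM[0x17,0x0f,0x24] = ff 60 0e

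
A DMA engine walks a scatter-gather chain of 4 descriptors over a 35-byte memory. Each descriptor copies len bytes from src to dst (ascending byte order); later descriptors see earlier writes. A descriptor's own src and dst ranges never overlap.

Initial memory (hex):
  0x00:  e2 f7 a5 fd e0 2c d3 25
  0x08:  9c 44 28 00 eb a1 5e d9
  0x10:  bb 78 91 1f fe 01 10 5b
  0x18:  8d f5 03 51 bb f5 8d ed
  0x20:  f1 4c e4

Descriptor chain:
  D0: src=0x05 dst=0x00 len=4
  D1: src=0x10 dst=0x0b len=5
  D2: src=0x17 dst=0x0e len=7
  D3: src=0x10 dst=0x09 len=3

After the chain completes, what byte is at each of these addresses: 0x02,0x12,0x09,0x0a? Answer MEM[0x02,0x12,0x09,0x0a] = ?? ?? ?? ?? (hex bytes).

  after D0: wrote 4B at 0x00 = 2cd3259c
  after D1: wrote 5B at 0x0b = bb78911ffe
  after D2: wrote 7B at 0x0e = 5b8df50351bbf5
  after D3: wrote 3B at 0x09 = f50351
query mem[0x02]=0x25, mem[0x12]=0x51, mem[0x09]=0xf5, mem[0x0a]=0x03

MEM[0x02,0x12,0x09,0x0a] = 25 51 f5 03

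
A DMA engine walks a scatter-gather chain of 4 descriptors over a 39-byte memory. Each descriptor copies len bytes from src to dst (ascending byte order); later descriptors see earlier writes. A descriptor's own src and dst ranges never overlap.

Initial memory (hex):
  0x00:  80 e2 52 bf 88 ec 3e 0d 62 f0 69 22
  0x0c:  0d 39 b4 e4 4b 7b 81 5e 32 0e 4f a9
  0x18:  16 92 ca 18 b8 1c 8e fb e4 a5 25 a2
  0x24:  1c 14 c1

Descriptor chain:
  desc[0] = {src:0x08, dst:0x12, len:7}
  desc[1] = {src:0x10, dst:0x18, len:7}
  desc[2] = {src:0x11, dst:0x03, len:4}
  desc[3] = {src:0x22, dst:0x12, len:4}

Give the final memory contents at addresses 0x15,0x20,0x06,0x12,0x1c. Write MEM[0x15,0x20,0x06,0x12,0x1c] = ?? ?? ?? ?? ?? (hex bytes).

MEM[0x15,0x20,0x06,0x12,0x1c] = 14 e4 69 25 69

  after D0: wrote 7B at 0x12 = 62f069220d39b4
  after D1: wrote 7B at 0x18 = 4b7b62f069220d
  after D2: wrote 4B at 0x03 = 7b62f069
  after D3: wrote 4B at 0x12 = 25a21c14
query mem[0x15]=0x14, mem[0x20]=0xe4, mem[0x06]=0x69, mem[0x12]=0x25, mem[0x1c]=0x69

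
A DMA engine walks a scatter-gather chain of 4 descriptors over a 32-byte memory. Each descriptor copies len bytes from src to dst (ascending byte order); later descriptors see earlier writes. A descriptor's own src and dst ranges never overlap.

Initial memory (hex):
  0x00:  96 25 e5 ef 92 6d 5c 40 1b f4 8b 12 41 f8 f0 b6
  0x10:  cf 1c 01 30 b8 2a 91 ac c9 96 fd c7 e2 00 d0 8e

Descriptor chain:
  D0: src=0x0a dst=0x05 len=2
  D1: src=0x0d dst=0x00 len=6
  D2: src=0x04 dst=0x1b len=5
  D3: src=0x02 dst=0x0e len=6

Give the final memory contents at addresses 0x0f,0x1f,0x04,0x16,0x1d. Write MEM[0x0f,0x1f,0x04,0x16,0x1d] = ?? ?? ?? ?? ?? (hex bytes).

#0 dst[0x05+2] := {0x8b,0x12}
#1 dst[0x00+6] := {0xf8,0xf0,0xb6,0xcf,0x1c,0x01}
#2 dst[0x1b+5] := {0x1c,0x01,0x12,0x40,0x1b}
#3 dst[0x0e+6] := {0xb6,0xcf,0x1c,0x01,0x12,0x40}
query mem[0x0f]=0xcf, mem[0x1f]=0x1b, mem[0x04]=0x1c, mem[0x16]=0x91, mem[0x1d]=0x12

MEM[0x0f,0x1f,0x04,0x16,0x1d] = cf 1b 1c 91 12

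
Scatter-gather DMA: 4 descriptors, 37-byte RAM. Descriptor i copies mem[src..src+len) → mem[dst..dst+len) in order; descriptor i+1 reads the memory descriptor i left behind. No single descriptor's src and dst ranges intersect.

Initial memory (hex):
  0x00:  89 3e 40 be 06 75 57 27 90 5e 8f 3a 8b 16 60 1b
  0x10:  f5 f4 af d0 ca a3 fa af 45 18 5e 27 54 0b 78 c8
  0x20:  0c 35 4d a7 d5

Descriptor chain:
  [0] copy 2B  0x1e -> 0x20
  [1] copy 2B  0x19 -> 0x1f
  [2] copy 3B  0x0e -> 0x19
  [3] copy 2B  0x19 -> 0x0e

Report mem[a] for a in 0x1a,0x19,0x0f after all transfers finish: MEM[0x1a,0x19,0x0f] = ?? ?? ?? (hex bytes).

MEM[0x1a,0x19,0x0f] = 1b 60 1b

#0 dst[0x20+2] := {0x78,0xc8}
#1 dst[0x1f+2] := {0x18,0x5e}
#2 dst[0x19+3] := {0x60,0x1b,0xf5}
#3 dst[0x0e+2] := {0x60,0x1b}
query mem[0x1a]=0x1b, mem[0x19]=0x60, mem[0x0f]=0x1b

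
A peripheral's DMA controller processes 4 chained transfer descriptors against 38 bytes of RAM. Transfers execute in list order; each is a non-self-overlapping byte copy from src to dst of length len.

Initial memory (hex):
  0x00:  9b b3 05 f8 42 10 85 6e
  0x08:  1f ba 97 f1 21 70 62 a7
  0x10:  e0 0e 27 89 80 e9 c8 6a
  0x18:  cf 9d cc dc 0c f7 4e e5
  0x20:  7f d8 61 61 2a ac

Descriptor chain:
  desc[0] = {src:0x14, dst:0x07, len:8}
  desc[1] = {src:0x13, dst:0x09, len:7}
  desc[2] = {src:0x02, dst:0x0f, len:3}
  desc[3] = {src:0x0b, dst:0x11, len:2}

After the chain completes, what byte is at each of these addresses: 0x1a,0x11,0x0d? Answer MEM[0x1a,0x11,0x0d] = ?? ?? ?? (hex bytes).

#0 dst[0x07+8] := {0x80,0xe9,0xc8,0x6a,0xcf,0x9d,0xcc,0xdc}
#1 dst[0x09+7] := {0x89,0x80,0xe9,0xc8,0x6a,0xcf,0x9d}
#2 dst[0x0f+3] := {0x05,0xf8,0x42}
#3 dst[0x11+2] := {0xe9,0xc8}
query mem[0x1a]=0xcc, mem[0x11]=0xe9, mem[0x0d]=0x6a

MEM[0x1a,0x11,0x0d] = cc e9 6a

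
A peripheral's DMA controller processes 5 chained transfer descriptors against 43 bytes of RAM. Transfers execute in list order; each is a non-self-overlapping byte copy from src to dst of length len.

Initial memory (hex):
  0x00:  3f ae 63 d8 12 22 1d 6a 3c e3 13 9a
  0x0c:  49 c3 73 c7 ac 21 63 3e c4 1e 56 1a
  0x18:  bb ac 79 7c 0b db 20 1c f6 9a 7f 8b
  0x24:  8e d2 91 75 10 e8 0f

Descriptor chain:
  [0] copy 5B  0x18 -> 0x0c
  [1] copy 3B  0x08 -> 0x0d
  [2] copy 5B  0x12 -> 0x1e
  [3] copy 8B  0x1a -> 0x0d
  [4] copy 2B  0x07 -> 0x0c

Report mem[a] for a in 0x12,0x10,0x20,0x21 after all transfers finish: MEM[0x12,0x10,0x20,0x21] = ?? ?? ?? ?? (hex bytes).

MEM[0x12,0x10,0x20,0x21] = 3e db c4 1e

[0] 0x18->0x0c len=5 : bb ac 79 7c 0b
[1] 0x08->0x0d len=3 : 3c e3 13
[2] 0x12->0x1e len=5 : 63 3e c4 1e 56
[3] 0x1a->0x0d len=8 : 79 7c 0b db 63 3e c4 1e
[4] 0x07->0x0c len=2 : 6a 3c
query mem[0x12]=0x3e, mem[0x10]=0xdb, mem[0x20]=0xc4, mem[0x21]=0x1e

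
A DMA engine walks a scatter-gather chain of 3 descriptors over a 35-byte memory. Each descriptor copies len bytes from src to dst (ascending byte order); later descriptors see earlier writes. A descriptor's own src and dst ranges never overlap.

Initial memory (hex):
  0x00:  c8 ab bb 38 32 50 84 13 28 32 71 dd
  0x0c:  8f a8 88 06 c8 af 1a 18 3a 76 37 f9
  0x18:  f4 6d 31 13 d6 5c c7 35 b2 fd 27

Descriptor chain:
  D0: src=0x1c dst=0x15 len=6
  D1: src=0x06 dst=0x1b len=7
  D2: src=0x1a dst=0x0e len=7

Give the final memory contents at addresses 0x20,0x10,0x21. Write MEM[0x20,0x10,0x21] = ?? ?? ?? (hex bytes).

MEM[0x20,0x10,0x21] = dd 13 8f

#0 dst[0x15+6] := {0xd6,0x5c,0xc7,0x35,0xb2,0xfd}
#1 dst[0x1b+7] := {0x84,0x13,0x28,0x32,0x71,0xdd,0x8f}
#2 dst[0x0e+7] := {0xfd,0x84,0x13,0x28,0x32,0x71,0xdd}
query mem[0x20]=0xdd, mem[0x10]=0x13, mem[0x21]=0x8f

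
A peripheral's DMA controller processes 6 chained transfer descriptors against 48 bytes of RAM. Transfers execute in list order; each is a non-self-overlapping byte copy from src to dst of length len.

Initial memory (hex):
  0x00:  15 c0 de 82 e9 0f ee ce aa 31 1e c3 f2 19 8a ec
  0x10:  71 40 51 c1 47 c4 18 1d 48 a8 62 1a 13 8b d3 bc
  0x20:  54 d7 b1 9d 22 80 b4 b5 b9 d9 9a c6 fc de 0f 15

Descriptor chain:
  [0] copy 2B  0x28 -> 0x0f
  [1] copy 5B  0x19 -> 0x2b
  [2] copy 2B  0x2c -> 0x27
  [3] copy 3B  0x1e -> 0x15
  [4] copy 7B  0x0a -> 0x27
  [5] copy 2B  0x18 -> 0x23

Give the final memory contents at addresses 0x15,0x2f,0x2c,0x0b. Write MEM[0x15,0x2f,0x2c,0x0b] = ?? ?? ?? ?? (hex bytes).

  after D0: wrote 2B at 0x0f = b9d9
  after D1: wrote 5B at 0x2b = a8621a138b
  after D2: wrote 2B at 0x27 = 621a
  after D3: wrote 3B at 0x15 = d3bc54
  after D4: wrote 7B at 0x27 = 1ec3f2198ab9d9
  after D5: wrote 2B at 0x23 = 48a8
query mem[0x15]=0xd3, mem[0x2f]=0x8b, mem[0x2c]=0xb9, mem[0x0b]=0xc3

MEM[0x15,0x2f,0x2c,0x0b] = d3 8b b9 c3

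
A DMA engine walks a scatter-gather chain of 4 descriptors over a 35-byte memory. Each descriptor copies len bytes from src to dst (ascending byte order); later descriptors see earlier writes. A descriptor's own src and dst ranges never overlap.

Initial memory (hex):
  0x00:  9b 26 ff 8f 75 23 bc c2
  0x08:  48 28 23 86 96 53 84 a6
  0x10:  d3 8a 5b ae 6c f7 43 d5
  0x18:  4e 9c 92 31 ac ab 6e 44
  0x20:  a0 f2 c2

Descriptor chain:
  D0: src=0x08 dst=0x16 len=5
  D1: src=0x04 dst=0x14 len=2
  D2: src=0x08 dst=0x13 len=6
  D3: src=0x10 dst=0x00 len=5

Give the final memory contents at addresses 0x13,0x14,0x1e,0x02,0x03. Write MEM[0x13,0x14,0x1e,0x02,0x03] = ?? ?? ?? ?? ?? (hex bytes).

[0] 0x08->0x16 len=5 : 48 28 23 86 96
[1] 0x04->0x14 len=2 : 75 23
[2] 0x08->0x13 len=6 : 48 28 23 86 96 53
[3] 0x10->0x00 len=5 : d3 8a 5b 48 28
query mem[0x13]=0x48, mem[0x14]=0x28, mem[0x1e]=0x6e, mem[0x02]=0x5b, mem[0x03]=0x48

MEM[0x13,0x14,0x1e,0x02,0x03] = 48 28 6e 5b 48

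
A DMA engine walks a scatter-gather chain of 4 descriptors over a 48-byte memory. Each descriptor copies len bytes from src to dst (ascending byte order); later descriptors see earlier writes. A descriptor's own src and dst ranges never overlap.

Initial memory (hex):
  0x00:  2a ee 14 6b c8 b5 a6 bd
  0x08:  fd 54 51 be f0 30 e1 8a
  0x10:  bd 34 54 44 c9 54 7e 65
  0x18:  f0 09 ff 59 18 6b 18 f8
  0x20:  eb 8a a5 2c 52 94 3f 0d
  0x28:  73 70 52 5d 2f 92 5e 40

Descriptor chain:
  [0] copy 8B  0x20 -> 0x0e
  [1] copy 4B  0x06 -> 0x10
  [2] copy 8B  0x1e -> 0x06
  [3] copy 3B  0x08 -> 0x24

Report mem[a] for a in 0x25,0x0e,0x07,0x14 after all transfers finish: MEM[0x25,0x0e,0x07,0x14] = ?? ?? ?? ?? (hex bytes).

MEM[0x25,0x0e,0x07,0x14] = 8a eb f8 3f

  after D0: wrote 8B at 0x0e = eb8aa52c52943f0d
  after D1: wrote 4B at 0x10 = a6bdfd54
  after D2: wrote 8B at 0x06 = 18f8eb8aa52c5294
  after D3: wrote 3B at 0x24 = eb8aa5
query mem[0x25]=0x8a, mem[0x0e]=0xeb, mem[0x07]=0xf8, mem[0x14]=0x3f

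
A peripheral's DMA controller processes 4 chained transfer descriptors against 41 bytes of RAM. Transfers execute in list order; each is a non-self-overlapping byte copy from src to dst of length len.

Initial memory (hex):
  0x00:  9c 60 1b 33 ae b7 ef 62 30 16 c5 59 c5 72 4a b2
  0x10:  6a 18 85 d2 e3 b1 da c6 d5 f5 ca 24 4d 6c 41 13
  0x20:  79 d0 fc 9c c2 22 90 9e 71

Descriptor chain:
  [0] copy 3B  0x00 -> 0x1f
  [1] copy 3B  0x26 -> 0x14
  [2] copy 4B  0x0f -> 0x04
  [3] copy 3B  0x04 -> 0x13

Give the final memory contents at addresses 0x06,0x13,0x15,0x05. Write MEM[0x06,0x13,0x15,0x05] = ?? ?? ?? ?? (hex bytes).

#0 dst[0x1f+3] := {0x9c,0x60,0x1b}
#1 dst[0x14+3] := {0x90,0x9e,0x71}
#2 dst[0x04+4] := {0xb2,0x6a,0x18,0x85}
#3 dst[0x13+3] := {0xb2,0x6a,0x18}
query mem[0x06]=0x18, mem[0x13]=0xb2, mem[0x15]=0x18, mem[0x05]=0x6a

MEM[0x06,0x13,0x15,0x05] = 18 b2 18 6a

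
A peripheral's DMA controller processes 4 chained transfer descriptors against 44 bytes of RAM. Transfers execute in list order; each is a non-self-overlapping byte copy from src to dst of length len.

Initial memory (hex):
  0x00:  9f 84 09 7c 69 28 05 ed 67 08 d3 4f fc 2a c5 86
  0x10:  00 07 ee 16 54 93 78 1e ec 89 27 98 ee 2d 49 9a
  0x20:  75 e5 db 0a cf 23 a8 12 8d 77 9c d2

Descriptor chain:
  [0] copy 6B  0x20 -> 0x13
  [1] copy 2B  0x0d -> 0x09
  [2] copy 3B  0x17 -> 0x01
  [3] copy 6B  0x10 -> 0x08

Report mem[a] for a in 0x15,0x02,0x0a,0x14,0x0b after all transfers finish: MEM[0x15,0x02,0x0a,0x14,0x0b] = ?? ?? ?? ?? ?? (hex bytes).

  after D0: wrote 6B at 0x13 = 75e5db0acf23
  after D1: wrote 2B at 0x09 = 2ac5
  after D2: wrote 3B at 0x01 = cf2389
  after D3: wrote 6B at 0x08 = 0007ee75e5db
query mem[0x15]=0xdb, mem[0x02]=0x23, mem[0x0a]=0xee, mem[0x14]=0xe5, mem[0x0b]=0x75

MEM[0x15,0x02,0x0a,0x14,0x0b] = db 23 ee e5 75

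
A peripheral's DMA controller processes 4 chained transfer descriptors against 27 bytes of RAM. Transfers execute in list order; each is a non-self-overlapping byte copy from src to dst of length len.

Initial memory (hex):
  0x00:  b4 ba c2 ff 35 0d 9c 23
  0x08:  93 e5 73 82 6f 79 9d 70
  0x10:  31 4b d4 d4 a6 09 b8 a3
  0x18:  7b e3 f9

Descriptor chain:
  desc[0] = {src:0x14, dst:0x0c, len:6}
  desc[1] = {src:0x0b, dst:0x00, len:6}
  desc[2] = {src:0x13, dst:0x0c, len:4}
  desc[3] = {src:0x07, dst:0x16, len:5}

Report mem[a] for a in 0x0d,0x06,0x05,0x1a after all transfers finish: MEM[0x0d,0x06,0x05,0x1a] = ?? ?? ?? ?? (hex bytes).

[0] 0x14->0x0c len=6 : a6 09 b8 a3 7b e3
[1] 0x0b->0x00 len=6 : 82 a6 09 b8 a3 7b
[2] 0x13->0x0c len=4 : d4 a6 09 b8
[3] 0x07->0x16 len=5 : 23 93 e5 73 82
query mem[0x0d]=0xa6, mem[0x06]=0x9c, mem[0x05]=0x7b, mem[0x1a]=0x82

MEM[0x0d,0x06,0x05,0x1a] = a6 9c 7b 82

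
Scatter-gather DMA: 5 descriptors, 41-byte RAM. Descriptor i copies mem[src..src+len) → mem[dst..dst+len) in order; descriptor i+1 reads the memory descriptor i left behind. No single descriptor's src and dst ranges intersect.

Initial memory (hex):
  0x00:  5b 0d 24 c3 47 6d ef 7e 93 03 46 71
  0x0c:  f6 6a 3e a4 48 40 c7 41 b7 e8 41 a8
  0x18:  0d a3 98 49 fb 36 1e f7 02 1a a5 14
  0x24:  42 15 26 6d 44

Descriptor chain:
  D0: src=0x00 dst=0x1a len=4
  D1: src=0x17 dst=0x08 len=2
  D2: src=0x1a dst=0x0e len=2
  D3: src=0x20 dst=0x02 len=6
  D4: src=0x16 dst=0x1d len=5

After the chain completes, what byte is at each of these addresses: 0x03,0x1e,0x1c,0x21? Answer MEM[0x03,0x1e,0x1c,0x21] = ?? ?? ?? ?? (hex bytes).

[0] 0x00->0x1a len=4 : 5b 0d 24 c3
[1] 0x17->0x08 len=2 : a8 0d
[2] 0x1a->0x0e len=2 : 5b 0d
[3] 0x20->0x02 len=6 : 02 1a a5 14 42 15
[4] 0x16->0x1d len=5 : 41 a8 0d a3 5b
query mem[0x03]=0x1a, mem[0x1e]=0xa8, mem[0x1c]=0x24, mem[0x21]=0x5b

MEM[0x03,0x1e,0x1c,0x21] = 1a a8 24 5b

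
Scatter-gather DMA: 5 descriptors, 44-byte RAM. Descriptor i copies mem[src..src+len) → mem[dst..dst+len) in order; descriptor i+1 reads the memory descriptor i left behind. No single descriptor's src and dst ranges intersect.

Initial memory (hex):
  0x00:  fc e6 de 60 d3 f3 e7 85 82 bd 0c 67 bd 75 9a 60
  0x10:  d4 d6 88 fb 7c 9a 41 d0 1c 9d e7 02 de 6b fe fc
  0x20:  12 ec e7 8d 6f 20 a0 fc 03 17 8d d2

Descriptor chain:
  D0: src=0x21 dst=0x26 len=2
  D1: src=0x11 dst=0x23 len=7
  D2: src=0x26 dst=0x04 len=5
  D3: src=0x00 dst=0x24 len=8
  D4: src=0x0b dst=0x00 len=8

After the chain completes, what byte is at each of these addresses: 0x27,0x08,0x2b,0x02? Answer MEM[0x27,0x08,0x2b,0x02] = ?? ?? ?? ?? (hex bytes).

MEM[0x27,0x08,0x2b,0x02] = 60 8d d0 75

D0: mem[0x26..0x27] <- [ec e7]
D1: mem[0x23..0x29] <- [d6 88 fb 7c 9a 41 d0]
D2: mem[0x04..0x08] <- [7c 9a 41 d0 8d]
D3: mem[0x24..0x2b] <- [fc e6 de 60 7c 9a 41 d0]
D4: mem[0x00..0x07] <- [67 bd 75 9a 60 d4 d6 88]
query mem[0x27]=0x60, mem[0x08]=0x8d, mem[0x2b]=0xd0, mem[0x02]=0x75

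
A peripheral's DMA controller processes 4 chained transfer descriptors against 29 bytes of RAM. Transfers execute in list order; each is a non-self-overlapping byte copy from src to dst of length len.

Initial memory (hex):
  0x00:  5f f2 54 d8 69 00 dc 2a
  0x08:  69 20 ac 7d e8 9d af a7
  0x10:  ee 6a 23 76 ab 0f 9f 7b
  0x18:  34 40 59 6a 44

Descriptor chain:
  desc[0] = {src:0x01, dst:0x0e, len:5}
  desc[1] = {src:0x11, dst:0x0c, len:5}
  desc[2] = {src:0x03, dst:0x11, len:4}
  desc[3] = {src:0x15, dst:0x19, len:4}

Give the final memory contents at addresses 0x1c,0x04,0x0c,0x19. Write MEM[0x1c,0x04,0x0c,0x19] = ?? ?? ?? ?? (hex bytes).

MEM[0x1c,0x04,0x0c,0x19] = 34 69 69 0f

D0: mem[0x0e..0x12] <- [f2 54 d8 69 00]
D1: mem[0x0c..0x10] <- [69 00 76 ab 0f]
D2: mem[0x11..0x14] <- [d8 69 00 dc]
D3: mem[0x19..0x1c] <- [0f 9f 7b 34]
query mem[0x1c]=0x34, mem[0x04]=0x69, mem[0x0c]=0x69, mem[0x19]=0x0f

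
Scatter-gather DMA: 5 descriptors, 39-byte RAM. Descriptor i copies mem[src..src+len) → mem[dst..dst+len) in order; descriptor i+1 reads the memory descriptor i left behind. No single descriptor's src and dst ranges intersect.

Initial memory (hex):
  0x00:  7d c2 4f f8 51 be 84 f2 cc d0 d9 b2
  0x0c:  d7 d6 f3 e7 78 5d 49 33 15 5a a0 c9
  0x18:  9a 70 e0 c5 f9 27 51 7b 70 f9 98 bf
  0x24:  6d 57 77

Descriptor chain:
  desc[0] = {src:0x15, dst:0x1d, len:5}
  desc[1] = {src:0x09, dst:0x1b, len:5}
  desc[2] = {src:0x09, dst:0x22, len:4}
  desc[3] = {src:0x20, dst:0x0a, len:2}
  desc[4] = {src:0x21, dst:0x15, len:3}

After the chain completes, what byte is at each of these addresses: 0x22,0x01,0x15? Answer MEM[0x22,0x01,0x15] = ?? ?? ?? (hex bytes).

D0: mem[0x1d..0x21] <- [5a a0 c9 9a 70]
D1: mem[0x1b..0x1f] <- [d0 d9 b2 d7 d6]
D2: mem[0x22..0x25] <- [d0 d9 b2 d7]
D3: mem[0x0a..0x0b] <- [9a 70]
D4: mem[0x15..0x17] <- [70 d0 d9]
query mem[0x22]=0xd0, mem[0x01]=0xc2, mem[0x15]=0x70

MEM[0x22,0x01,0x15] = d0 c2 70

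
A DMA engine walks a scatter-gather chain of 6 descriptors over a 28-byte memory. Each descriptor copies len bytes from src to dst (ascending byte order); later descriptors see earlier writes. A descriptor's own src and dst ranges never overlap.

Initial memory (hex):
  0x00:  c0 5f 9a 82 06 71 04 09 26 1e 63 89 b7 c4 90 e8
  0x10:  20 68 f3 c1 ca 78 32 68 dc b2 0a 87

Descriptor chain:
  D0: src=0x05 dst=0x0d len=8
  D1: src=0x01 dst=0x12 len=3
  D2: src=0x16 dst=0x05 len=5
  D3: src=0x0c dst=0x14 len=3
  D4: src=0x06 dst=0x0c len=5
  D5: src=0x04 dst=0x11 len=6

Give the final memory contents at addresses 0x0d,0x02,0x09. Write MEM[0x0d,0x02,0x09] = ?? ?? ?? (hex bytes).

MEM[0x0d,0x02,0x09] = dc 9a 0a

  after D0: wrote 8B at 0x0d = 710409261e6389b7
  after D1: wrote 3B at 0x12 = 5f9a82
  after D2: wrote 5B at 0x05 = 3268dcb20a
  after D3: wrote 3B at 0x14 = b77104
  after D4: wrote 5B at 0x0c = 68dcb20a63
  after D5: wrote 6B at 0x11 = 063268dcb20a
query mem[0x0d]=0xdc, mem[0x02]=0x9a, mem[0x09]=0x0a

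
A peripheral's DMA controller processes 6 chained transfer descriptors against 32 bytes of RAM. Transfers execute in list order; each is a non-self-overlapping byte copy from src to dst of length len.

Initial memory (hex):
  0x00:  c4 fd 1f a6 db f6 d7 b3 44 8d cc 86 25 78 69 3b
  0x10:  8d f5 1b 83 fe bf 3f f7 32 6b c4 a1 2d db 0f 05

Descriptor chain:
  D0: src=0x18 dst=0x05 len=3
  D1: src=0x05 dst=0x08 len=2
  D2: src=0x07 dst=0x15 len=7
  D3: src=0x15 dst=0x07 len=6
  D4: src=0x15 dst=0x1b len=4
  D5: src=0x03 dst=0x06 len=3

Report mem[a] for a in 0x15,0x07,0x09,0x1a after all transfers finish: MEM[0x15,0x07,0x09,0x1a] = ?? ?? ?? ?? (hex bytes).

D0: mem[0x05..0x07] <- [32 6b c4]
D1: mem[0x08..0x09] <- [32 6b]
D2: mem[0x15..0x1b] <- [c4 32 6b cc 86 25 78]
D3: mem[0x07..0x0c] <- [c4 32 6b cc 86 25]
D4: mem[0x1b..0x1e] <- [c4 32 6b cc]
D5: mem[0x06..0x08] <- [a6 db 32]
query mem[0x15]=0xc4, mem[0x07]=0xdb, mem[0x09]=0x6b, mem[0x1a]=0x25

MEM[0x15,0x07,0x09,0x1a] = c4 db 6b 25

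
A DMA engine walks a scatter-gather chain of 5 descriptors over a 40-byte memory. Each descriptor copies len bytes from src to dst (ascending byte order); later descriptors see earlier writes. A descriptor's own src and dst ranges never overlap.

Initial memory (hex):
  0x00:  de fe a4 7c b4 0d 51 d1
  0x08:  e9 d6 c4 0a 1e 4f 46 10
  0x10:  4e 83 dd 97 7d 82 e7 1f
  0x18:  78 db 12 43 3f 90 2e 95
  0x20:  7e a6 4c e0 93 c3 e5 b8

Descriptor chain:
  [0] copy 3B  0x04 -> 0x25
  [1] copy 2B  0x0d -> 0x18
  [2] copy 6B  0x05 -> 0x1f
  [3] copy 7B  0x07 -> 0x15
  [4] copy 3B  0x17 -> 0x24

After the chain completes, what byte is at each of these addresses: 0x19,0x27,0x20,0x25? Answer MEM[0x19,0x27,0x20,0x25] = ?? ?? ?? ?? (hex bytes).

MEM[0x19,0x27,0x20,0x25] = 0a 51 51 c4

  after D0: wrote 3B at 0x25 = b40d51
  after D1: wrote 2B at 0x18 = 4f46
  after D2: wrote 6B at 0x1f = 0d51d1e9d6c4
  after D3: wrote 7B at 0x15 = d1e9d6c40a1e4f
  after D4: wrote 3B at 0x24 = d6c40a
query mem[0x19]=0x0a, mem[0x27]=0x51, mem[0x20]=0x51, mem[0x25]=0xc4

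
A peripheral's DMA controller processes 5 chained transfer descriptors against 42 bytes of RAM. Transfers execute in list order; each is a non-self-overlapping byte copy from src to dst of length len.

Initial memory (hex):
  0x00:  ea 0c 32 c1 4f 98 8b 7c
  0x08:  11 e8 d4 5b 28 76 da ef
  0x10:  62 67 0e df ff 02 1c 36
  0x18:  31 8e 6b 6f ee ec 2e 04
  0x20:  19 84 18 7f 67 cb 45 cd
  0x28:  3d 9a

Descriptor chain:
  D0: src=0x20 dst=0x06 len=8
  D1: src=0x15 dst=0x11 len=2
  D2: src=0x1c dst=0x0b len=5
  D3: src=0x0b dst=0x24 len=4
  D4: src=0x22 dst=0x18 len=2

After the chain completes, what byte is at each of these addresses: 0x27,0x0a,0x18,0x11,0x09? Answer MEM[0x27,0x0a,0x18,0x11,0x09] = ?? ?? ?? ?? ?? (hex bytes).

MEM[0x27,0x0a,0x18,0x11,0x09] = 04 67 18 02 7f

#0 dst[0x06+8] := {0x19,0x84,0x18,0x7f,0x67,0xcb,0x45,0xcd}
#1 dst[0x11+2] := {0x02,0x1c}
#2 dst[0x0b+5] := {0xee,0xec,0x2e,0x04,0x19}
#3 dst[0x24+4] := {0xee,0xec,0x2e,0x04}
#4 dst[0x18+2] := {0x18,0x7f}
query mem[0x27]=0x04, mem[0x0a]=0x67, mem[0x18]=0x18, mem[0x11]=0x02, mem[0x09]=0x7f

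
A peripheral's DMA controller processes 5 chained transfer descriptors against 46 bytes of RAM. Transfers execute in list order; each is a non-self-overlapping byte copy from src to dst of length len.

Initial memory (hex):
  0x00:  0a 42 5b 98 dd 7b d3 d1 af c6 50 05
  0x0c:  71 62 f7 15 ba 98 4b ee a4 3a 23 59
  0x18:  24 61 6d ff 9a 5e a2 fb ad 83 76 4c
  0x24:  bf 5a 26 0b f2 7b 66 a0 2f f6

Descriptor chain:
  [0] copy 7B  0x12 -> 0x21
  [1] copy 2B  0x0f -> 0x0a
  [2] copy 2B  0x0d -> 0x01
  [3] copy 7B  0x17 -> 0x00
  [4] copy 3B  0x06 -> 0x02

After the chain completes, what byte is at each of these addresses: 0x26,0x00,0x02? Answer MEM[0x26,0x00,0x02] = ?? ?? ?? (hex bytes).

[0] 0x12->0x21 len=7 : 4b ee a4 3a 23 59 24
[1] 0x0f->0x0a len=2 : 15 ba
[2] 0x0d->0x01 len=2 : 62 f7
[3] 0x17->0x00 len=7 : 59 24 61 6d ff 9a 5e
[4] 0x06->0x02 len=3 : 5e d1 af
query mem[0x26]=0x59, mem[0x00]=0x59, mem[0x02]=0x5e

MEM[0x26,0x00,0x02] = 59 59 5e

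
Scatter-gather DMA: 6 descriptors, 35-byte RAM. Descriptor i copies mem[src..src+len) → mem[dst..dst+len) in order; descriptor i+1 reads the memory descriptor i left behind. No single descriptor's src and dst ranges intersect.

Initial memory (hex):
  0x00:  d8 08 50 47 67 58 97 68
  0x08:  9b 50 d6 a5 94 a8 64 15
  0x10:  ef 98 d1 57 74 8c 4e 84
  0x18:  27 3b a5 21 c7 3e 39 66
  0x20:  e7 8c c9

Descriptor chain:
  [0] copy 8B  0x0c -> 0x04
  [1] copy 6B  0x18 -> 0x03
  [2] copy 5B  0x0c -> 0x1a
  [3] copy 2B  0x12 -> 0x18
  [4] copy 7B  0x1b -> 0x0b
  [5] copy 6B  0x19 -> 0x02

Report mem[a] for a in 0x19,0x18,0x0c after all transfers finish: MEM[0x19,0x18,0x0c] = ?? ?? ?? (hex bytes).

#0 dst[0x04+8] := {0x94,0xa8,0x64,0x15,0xef,0x98,0xd1,0x57}
#1 dst[0x03+6] := {0x27,0x3b,0xa5,0x21,0xc7,0x3e}
#2 dst[0x1a+5] := {0x94,0xa8,0x64,0x15,0xef}
#3 dst[0x18+2] := {0xd1,0x57}
#4 dst[0x0b+7] := {0xa8,0x64,0x15,0xef,0x66,0xe7,0x8c}
#5 dst[0x02+6] := {0x57,0x94,0xa8,0x64,0x15,0xef}
query mem[0x19]=0x57, mem[0x18]=0xd1, mem[0x0c]=0x64

MEM[0x19,0x18,0x0c] = 57 d1 64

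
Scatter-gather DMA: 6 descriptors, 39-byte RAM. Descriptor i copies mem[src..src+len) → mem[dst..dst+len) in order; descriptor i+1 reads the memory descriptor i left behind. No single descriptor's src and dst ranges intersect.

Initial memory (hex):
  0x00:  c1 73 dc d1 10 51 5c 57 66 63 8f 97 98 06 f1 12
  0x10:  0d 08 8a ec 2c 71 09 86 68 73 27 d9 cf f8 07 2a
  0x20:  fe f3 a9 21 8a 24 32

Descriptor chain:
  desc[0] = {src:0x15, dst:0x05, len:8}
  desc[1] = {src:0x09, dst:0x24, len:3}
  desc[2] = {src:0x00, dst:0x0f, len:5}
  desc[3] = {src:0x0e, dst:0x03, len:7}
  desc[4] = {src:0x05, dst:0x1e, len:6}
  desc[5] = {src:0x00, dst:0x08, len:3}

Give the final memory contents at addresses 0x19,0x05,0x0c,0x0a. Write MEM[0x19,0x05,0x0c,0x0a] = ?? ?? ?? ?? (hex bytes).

MEM[0x19,0x05,0x0c,0x0a] = 73 73 cf dc

[0] 0x15->0x05 len=8 : 71 09 86 68 73 27 d9 cf
[1] 0x09->0x24 len=3 : 73 27 d9
[2] 0x00->0x0f len=5 : c1 73 dc d1 10
[3] 0x0e->0x03 len=7 : f1 c1 73 dc d1 10 2c
[4] 0x05->0x1e len=6 : 73 dc d1 10 2c 27
[5] 0x00->0x08 len=3 : c1 73 dc
query mem[0x19]=0x73, mem[0x05]=0x73, mem[0x0c]=0xcf, mem[0x0a]=0xdc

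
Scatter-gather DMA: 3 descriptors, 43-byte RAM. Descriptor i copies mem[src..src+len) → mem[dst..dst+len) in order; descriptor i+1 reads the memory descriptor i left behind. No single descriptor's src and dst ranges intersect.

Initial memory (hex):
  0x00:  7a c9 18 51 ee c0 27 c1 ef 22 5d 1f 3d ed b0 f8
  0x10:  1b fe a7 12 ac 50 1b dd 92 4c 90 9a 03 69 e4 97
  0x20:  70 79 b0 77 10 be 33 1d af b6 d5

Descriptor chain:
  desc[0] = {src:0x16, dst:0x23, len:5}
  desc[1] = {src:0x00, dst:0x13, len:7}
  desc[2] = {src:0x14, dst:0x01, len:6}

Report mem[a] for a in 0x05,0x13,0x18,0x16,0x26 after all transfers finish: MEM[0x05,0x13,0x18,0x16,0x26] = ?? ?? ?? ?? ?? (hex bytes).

D0: mem[0x23..0x27] <- [1b dd 92 4c 90]
D1: mem[0x13..0x19] <- [7a c9 18 51 ee c0 27]
D2: mem[0x01..0x06] <- [c9 18 51 ee c0 27]
query mem[0x05]=0xc0, mem[0x13]=0x7a, mem[0x18]=0xc0, mem[0x16]=0x51, mem[0x26]=0x4c

MEM[0x05,0x13,0x18,0x16,0x26] = c0 7a c0 51 4c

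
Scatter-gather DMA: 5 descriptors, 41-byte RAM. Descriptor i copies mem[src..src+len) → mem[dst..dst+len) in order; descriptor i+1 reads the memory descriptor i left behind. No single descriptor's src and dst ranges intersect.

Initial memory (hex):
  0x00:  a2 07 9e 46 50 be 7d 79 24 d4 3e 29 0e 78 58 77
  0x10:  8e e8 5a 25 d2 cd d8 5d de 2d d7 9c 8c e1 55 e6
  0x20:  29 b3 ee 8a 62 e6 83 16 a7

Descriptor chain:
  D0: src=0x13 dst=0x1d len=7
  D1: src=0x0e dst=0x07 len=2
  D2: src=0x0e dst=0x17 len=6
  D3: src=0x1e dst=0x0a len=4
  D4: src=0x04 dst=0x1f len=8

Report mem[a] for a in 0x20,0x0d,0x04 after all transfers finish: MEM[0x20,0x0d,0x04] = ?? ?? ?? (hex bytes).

[0] 0x13->0x1d len=7 : 25 d2 cd d8 5d de 2d
[1] 0x0e->0x07 len=2 : 58 77
[2] 0x0e->0x17 len=6 : 58 77 8e e8 5a 25
[3] 0x1e->0x0a len=4 : d2 cd d8 5d
[4] 0x04->0x1f len=8 : 50 be 7d 58 77 d4 d2 cd
query mem[0x20]=0xbe, mem[0x0d]=0x5d, mem[0x04]=0x50

MEM[0x20,0x0d,0x04] = be 5d 50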